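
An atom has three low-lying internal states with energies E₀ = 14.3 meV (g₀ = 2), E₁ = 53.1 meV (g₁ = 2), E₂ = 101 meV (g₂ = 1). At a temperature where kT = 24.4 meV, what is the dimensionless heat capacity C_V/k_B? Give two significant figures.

Eᵢ/kT = 0.5861, 2.176, 4.139.
Z = Σ gᵢe^(−Eᵢ/kT) = 2·e^(−0.5861) + 2·e^(−2.176) + 1·e^(−4.139) = 1.113 + 0.2270 + 0.01594 = 1.356.
⟨E⟩ = 21.81 meV, ⟨E²⟩ = 759.8 meV².
C_V/k_B = (⟨E²⟩ − ⟨E⟩²)/(kT)² = (759.8 − 475.7)/595.4 = 0.48.

0.48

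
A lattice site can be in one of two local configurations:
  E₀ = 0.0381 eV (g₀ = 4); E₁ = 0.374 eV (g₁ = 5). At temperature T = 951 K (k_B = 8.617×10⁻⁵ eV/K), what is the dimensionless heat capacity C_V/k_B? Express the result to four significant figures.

0.3344

k_BT = 8.617×10⁻⁵ × 951 K = 0.0819477 eV.
Eᵢ/kT = 0.464931, 4.56389.
Z = Σ gᵢe^(−Eᵢ/kT) = 4·e^(−0.464931) + 5·e^(−4.56389) = 2.51271 + 0.0521072 = 2.56482.
⟨E⟩ = 0.0449241 eV, ⟨E²⟩ = 0.00426386 eV².
C_V/k_B = (⟨E²⟩ − ⟨E⟩²)/(kT)² = (0.00426386 − 0.00201817)/0.00671543 = 0.3344.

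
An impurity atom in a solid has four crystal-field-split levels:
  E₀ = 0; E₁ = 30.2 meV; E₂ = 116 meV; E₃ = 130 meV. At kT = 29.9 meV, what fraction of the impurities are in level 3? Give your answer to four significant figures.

0.009254

Eᵢ/kT = 0, 1.01003, 3.87960, 4.34783.
Z = Σ e^(−Eᵢ/kT) = e^(−0) + e^(−1.01003) + e^(−3.87960) + e^(−4.34783) = 1.00000 + 0.364208 + 0.0206591 + 0.0129349 = 1.39780.
P₃ = e^(−E₃/kT) / Z = 0.0129349/1.39780 = 0.009254.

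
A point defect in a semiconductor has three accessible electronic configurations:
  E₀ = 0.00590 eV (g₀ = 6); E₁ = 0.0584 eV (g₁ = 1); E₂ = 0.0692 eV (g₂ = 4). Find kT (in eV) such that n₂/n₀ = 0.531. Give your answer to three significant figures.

0.278 eV

n₂/n₀ = (g₂/g₀) exp[−(E₂−E₀)/kT] = 0.531.
⇒ (E₂−E₀)/kT = ln((4/6)/0.531) = ln(1.2555) = 0.22753.
kT = 0.06330 eV / 0.22753 = 0.278 eV.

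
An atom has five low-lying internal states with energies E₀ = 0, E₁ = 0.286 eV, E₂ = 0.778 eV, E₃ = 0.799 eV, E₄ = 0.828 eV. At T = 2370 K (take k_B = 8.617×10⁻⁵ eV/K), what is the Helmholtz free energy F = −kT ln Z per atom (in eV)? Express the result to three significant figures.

k_BT = 8.617×10⁻⁵ × 2370 K = 0.20422 eV.
Eᵢ/kT = 0, 1.4005, 3.8096, 3.9124, 4.0545.
Z = Σ e^(−Eᵢ/kT) = e^(−0) + e^(−1.4005) + e^(−3.8096) + e^(−3.9124) + e^(−4.0545) = 1.0000 + 0.24647 + 0.022157 + 0.019992 + 0.017344 = 1.3060.
F = −kT ln Z = −0.20422 × ln(1.3060) = −0.20422 × 0.26697 = -0.0545 eV.

-0.0545 eV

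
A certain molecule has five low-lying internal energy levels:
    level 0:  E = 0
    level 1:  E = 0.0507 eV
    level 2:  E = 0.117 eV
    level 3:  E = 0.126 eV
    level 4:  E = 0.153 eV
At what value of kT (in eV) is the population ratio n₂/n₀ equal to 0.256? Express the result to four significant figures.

0.08587 eV

n₂/n₀ = exp[−(E₂−E₀)/kT] = 0.256.
⇒ (E₂−E₀)/kT = ln(1/0.256) = ln(3.90625) = 1.36258.
kT = 0.117 eV / 1.36258 = 0.08587 eV.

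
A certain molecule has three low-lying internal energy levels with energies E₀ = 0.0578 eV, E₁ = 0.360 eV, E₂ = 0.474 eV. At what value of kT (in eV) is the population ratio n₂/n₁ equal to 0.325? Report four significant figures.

n₂/n₁ = exp[−(E₂−E₁)/kT] = 0.325.
⇒ (E₂−E₁)/kT = ln(1/0.325) = ln(3.07692) = 1.12393.
kT = 0.114 eV / 1.12393 = 0.1014 eV.

0.1014 eV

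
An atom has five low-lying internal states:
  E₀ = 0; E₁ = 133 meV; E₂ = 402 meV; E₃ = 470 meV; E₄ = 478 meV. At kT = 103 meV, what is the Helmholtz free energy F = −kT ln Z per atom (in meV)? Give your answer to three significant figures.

Eᵢ/kT = 0, 1.2913, 3.9029, 4.5631, 4.6408.
Z = Σ e^(−Eᵢ/kT) = e^(−0) + e^(−1.2913) + e^(−3.9029) + e^(−4.5631) + e^(−4.6408) = 1.0000 + 0.27491 + 0.020183 + 0.010430 + 0.0096500 = 1.3152.
F = −kT ln Z = −103 × ln(1.3152) = −103 × 0.27399 = -28.2 meV.

-28.2 meV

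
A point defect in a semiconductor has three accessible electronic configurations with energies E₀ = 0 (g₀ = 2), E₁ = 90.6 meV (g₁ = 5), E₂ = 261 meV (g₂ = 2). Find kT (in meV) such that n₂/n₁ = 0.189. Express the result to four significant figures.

227.3 meV

n₂/n₁ = (g₂/g₁) exp[−(E₂−E₁)/kT] = 0.189.
⇒ (E₂−E₁)/kT = ln((2/5)/0.189) = ln(2.11640) = 0.749717.
kT = 170.4 meV / 0.749717 = 227.3 meV.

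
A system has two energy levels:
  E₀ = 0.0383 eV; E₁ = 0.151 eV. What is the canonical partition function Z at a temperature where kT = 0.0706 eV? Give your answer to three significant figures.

Z = 0.699

Eᵢ/kT = 0.54249, 2.1388.
Z = Σ e^(−Eᵢ/kT) = e^(−0.54249) + e^(−2.1388) = 0.58130 + 0.11780 = 0.69910.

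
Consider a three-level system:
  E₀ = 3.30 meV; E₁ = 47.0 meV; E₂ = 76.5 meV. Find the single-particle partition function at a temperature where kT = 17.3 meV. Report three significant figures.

Eᵢ/kT = 0.19075, 2.7168, 4.4220.
Z = Σ e^(−Eᵢ/kT) = e^(−0.19075) + e^(−2.7168) + e^(−4.4220) = 0.82634 + 0.066086 + 0.012010 = 0.90444.

Z = 0.904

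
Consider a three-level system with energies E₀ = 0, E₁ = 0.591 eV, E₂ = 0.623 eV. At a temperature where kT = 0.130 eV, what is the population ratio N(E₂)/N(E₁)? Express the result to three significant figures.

0.782

n₂/n₁ = exp[−(E₂−E₁)/kT] = exp(−(0.032 eV)/(0.130 eV)) = exp(-0.24615) = 0.782.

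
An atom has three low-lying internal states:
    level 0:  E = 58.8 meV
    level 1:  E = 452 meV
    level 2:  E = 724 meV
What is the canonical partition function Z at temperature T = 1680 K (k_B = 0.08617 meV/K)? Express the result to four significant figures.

Z = 0.7170

k_BT = 0.08617 × 1680 K = 144.766 meV.
Eᵢ/kT = 0.406173, 3.12228, 5.00117.
Z = Σ e^(−Eᵢ/kT) = e^(−0.406173) + e^(−3.12228) + e^(−5.00117) = 0.666195 + 0.0440566 + 0.00673007 = 0.716982.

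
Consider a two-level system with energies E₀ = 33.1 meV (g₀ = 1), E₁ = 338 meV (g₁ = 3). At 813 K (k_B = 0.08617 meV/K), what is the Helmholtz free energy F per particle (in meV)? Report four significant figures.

30.44 meV

k_BT = 0.08617 × 813 K = 70.0562 meV.
Eᵢ/kT = 0.472478, 4.82470.
Z = Σ gᵢe^(−Eᵢ/kT) = 1·e^(−0.472478) + 3·e^(−4.82470) = 0.623455 + 0.0240869 = 0.647542.
F = −kT ln Z = −70.0562 × ln(0.647542) = −70.0562 × -0.434572 = 30.44 meV.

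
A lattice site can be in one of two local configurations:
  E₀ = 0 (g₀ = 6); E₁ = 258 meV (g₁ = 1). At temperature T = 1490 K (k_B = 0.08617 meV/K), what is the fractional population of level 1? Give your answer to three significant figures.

0.0219

k_BT = 0.08617 × 1490 K = 128.39 meV.
Eᵢ/kT = 0, 2.0095.
Z = Σ gᵢe^(−Eᵢ/kT) = 6·e^(−0) + 1·e^(−2.0095) = 6.0000 + 0.13406 = 6.1341.
P₁ = g₁ e^(−E₁/kT) / Z = 0.13406/6.1341 = 0.0219.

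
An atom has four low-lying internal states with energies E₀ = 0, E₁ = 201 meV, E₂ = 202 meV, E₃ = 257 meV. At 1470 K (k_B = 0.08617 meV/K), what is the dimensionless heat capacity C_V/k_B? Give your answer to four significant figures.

0.6682

k_BT = 0.08617 × 1470 K = 126.670 meV.
Eᵢ/kT = 0, 1.58680, 1.59469, 2.02889.
Z = Σ e^(−Eᵢ/kT) = e^(−0) + e^(−1.58680) + e^(−1.59469) + e^(−2.02889) = 1.00000 + 0.204579 + 0.202971 + 0.131481 = 1.53903.
⟨E⟩ = 75.3144 meV, ⟨E²⟩ = 16394.4 meV².
C_V/k_B = (⟨E²⟩ − ⟨E⟩²)/(kT)² = (16394.4 − 5672.26)/16045.3 = 0.6682.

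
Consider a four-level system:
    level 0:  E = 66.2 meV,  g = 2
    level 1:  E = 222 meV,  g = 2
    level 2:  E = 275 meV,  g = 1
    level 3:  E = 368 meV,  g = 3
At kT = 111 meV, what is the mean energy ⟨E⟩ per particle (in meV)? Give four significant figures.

Eᵢ/kT = 0.596396, 2.00000, 2.47748, 3.31532.
Z = Σ gᵢe^(−Eᵢ/kT) = 2·e^(−0.596396) + 2·e^(−2.00000) + 1·e^(−2.47748) + 3·e^(−3.31532) = 1.10159 + 0.270671 + 0.0839545 + 0.108967 = 1.56518.
⟨E⟩ = Σ Eᵢ gᵢe^(−Eᵢ/kT) / Z = (66.2·1.10159 + 222·0.270671 + 275·0.0839545 + 368·0.108967) / 1.56518 = 125.4 meV.

125.4 meV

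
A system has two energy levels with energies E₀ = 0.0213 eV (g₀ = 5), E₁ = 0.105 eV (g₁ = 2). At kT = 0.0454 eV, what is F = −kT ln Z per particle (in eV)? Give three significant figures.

Eᵢ/kT = 0.46916, 2.3128.
Z = Σ gᵢe^(−Eᵢ/kT) = 5·e^(−0.46916) + 2·e^(−2.3128) = 3.1276 + 0.19797 = 3.3256.
F = −kT ln Z = −0.0454 × ln(3.3256) = −0.0454 × 1.2017 = -0.0546 eV.

-0.0546 eV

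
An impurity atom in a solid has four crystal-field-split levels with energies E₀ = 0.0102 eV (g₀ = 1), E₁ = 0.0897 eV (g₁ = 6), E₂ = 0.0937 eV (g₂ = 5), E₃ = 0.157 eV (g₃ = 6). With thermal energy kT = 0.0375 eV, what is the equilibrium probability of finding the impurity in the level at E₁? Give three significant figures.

0.303

Eᵢ/kT = 0.27200, 2.3920, 2.4987, 4.1867.
Z = Σ gᵢe^(−Eᵢ/kT) = 1·e^(−0.27200) + 6·e^(−2.3920) + 5·e^(−2.4987) + 6·e^(−4.1867) = 0.76185 + 0.54868 + 0.41096 + 0.091178 = 1.8127.
P₁ = g₁ e^(−E₁/kT) / Z = 0.54868/1.8127 = 0.303.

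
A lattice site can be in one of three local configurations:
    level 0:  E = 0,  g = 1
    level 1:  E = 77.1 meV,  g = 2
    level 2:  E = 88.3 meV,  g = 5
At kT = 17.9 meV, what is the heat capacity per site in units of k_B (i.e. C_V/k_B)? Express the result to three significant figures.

1.22

Eᵢ/kT = 0, 4.3073, 4.9330.
Z = Σ gᵢe^(−Eᵢ/kT) = 1·e^(−0) + 2·e^(−4.3073) + 5·e^(−4.9330) = 1.0000 + 0.026940 + 0.036024 = 1.0630.
⟨E⟩ = 4.9464 meV, ⟨E²⟩ = 414.88 meV².
C_V/k_B = (⟨E²⟩ − ⟨E⟩²)/(kT)² = (414.88 − 24.467)/320.41 = 1.22.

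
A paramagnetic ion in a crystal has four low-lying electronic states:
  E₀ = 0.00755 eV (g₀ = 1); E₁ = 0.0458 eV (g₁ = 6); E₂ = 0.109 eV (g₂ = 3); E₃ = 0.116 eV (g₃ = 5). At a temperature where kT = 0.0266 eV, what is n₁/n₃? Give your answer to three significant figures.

16.8

n₁/n₃ = (g₁/g₃) exp[−(E₁−E₃)/kT] = (6/5) × exp(−(-0.0702 eV)/(0.0266 eV)) = (6/5) × exp(2.6391) = 16.8.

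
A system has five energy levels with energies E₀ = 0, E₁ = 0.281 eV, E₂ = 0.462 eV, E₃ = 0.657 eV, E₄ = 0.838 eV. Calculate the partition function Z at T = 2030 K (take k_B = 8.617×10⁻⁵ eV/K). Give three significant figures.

Z = 1.30

k_BT = 8.617×10⁻⁵ × 2030 K = 0.17493 eV.
Eᵢ/kT = 0, 1.6064, 2.6411, 3.7558, 4.7905.
Z = Σ e^(−Eᵢ/kT) = e^(−0) + e^(−1.6064) + e^(−2.6411) + e^(−3.7558) + e^(−4.7905) = 1.0000 + 0.20061 + 0.071283 + 0.023382 + 0.0083083 = 1.3036.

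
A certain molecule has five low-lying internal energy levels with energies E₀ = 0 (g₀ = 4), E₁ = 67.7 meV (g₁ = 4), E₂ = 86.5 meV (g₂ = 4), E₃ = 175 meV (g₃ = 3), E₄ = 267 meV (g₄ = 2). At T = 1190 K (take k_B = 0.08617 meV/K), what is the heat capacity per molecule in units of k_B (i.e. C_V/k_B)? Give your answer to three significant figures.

k_BT = 0.08617 × 1190 K = 102.54 meV.
Eᵢ/kT = 0, 0.66023, 0.84357, 1.7067, 2.6039.
Z = Σ gᵢe^(−Eᵢ/kT) = 4·e^(−0) + 4·e^(−0.66023) + 4·e^(−0.84357) + 3·e^(−1.7067) + 2·e^(−2.6039) = 4.0000 + 2.0669 + 1.7207 + 0.54439 + 0.14797 = 8.4800.
⟨E⟩ = 49.946 meV, ⟨E²⟩ = 5845.3 meV².
C_V/k_B = (⟨E²⟩ − ⟨E⟩²)/(kT)² = (5845.3 − 2494.6)/10514 = 0.319.

0.319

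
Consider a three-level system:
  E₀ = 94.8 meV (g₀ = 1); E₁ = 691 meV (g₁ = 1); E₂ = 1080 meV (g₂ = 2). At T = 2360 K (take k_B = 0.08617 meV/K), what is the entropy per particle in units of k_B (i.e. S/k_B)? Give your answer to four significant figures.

0.2843

k_BT = 0.08617 × 2360 K = 203.361 meV.
Eᵢ/kT = 0.466166, 3.39790, 5.31075.
Z = Σ gᵢe^(−Eᵢ/kT) = 1·e^(−0.466166) + 1·e^(−3.39790) + 2·e^(−5.31075) = 0.627403 + 0.0334434 + 0.00987644 = 0.670723.
⟨E⟩ = Σ EᵢPᵢ = 139.035 meV.
S/k_B = ln Z + ⟨E⟩/kT = ln(0.670723) + 139.035/203.361 = -0.399399 + 0.683686 = 0.2843.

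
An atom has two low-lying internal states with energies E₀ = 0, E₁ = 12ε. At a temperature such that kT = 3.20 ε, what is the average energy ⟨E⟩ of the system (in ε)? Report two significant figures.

0.28 ε

Eᵢ/kT = 0, 3.750.
Z = Σ e^(−Eᵢ/kT) = e^(−0) + e^(−3.750) = 1.000 + 0.02352 = 1.024.
⟨E⟩ = Σ Eᵢ e^(−Eᵢ/kT) / Z = (0·1.000 + 12·0.02352) / 1.024 = 0.28 ε.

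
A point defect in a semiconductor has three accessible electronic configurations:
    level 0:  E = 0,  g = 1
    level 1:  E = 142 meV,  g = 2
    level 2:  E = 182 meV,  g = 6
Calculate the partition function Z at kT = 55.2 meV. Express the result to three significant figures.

Z = 1.37

Eᵢ/kT = 0, 2.5725, 3.2971.
Z = Σ gᵢe^(−Eᵢ/kT) = 1·e^(−0) + 2·e^(−2.5725) + 6·e^(−3.2971) = 1.0000 + 0.15269 + 0.22194 = 1.3746.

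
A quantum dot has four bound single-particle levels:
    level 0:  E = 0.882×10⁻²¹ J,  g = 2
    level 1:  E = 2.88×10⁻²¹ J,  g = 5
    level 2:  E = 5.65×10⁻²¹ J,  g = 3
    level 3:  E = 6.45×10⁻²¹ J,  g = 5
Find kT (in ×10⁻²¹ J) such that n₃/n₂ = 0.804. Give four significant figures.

n₃/n₂ = (g₃/g₂) exp[−(E₃−E₂)/kT] = 0.804.
⇒ (E₃−E₂)/kT = ln((5/3)/0.804) = ln(2.07297) = 0.728982.
kT = 0.80 ×10⁻²¹ J / 0.728982 = 1.097 ×10⁻²¹ J.

1.097 ×10⁻²¹ J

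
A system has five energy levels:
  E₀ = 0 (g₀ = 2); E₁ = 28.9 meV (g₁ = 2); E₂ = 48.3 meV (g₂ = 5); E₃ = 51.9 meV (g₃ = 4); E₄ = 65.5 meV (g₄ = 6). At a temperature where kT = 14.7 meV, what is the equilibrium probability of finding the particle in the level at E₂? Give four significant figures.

0.07049

Eᵢ/kT = 0, 1.96599, 3.28571, 3.53061, 4.45578.
Z = Σ gᵢe^(−Eᵢ/kT) = 2·e^(−0) + 2·e^(−1.96599) + 5·e^(−3.28571) + 4·e^(−3.53061) + 6·e^(−4.45578) = 2.00000 + 0.280034 + 0.187070 + 0.117148 + 0.0696676 = 2.65392.
P₂ = g₂ e^(−E₂/kT) / Z = 0.187070/2.65392 = 0.07049.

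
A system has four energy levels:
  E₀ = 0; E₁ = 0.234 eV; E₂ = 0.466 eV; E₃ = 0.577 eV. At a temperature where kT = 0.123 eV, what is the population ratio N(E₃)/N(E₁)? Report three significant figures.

n₃/n₁ = exp[−(E₃−E₁)/kT] = exp(−(0.343 eV)/(0.123 eV)) = exp(-2.7886) = 0.0615.

0.0615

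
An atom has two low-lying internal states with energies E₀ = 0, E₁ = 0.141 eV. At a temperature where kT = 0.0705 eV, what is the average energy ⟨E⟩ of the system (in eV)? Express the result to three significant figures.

Eᵢ/kT = 0, 2.0000.
Z = Σ e^(−Eᵢ/kT) = e^(−0) + e^(−2.0000) = 1.0000 + 0.13534 = 1.1353.
⟨E⟩ = Σ Eᵢ e^(−Eᵢ/kT) / Z = (0·1.0000 + 0.141·0.13534) / 1.1353 = 0.0168 eV.

0.0168 eV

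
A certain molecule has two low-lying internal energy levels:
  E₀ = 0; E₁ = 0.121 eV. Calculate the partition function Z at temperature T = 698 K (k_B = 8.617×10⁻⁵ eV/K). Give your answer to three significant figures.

k_BT = 8.617×10⁻⁵ × 698 K = 0.060147 eV.
Eᵢ/kT = 0, 2.0117.
Z = Σ e^(−Eᵢ/kT) = e^(−0) + e^(−2.0117) = 1.0000 + 0.13376 = 1.1338.

Z = 1.13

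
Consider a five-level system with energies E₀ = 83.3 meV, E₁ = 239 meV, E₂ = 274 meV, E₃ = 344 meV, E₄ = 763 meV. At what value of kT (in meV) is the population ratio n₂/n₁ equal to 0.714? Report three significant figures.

104 meV

n₂/n₁ = exp[−(E₂−E₁)/kT] = 0.714.
⇒ (E₂−E₁)/kT = ln(1/0.714) = ln(1.4006) = 0.33690.
kT = 35 meV / 0.33690 = 104 meV.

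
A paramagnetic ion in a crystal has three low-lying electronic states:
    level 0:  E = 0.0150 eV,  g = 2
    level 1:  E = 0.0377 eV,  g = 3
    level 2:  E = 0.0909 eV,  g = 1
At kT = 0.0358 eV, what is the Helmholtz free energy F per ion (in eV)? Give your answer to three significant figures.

-0.0319 eV

Eᵢ/kT = 0.41899, 1.0531, 2.5391.
Z = Σ gᵢe^(−Eᵢ/kT) = 2·e^(−0.41899) + 3·e^(−1.0531) + 1·e^(−2.5391) = 1.3154 + 1.0466 + 0.078937 = 2.4409.
F = −kT ln Z = −0.0358 × ln(2.4409) = −0.0358 × 0.89237 = -0.0319 eV.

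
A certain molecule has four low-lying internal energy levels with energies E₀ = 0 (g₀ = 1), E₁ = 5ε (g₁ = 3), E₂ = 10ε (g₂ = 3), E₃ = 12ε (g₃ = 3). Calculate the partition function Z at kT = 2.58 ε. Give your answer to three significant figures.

Z = 1.52

Eᵢ/kT = 0, 1.9380, 3.8760, 4.6512.
Z = Σ gᵢe^(−Eᵢ/kT) = 1·e^(−0) + 3·e^(−1.9380) + 3·e^(−3.8760) + 3·e^(−4.6512) = 1.0000 + 0.43197 + 0.062201 + 0.028650 = 1.5228.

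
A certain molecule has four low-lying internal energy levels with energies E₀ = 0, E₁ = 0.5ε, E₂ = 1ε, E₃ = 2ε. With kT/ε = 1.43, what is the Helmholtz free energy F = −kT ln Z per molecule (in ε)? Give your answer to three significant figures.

Eᵢ/kT = 0, 0.34965, 0.69930, 1.3986.
Z = Σ e^(−Eᵢ/kT) = e^(−0) + e^(−0.34965) + e^(−0.69930) + e^(−1.3986) = 1.0000 + 0.70493 + 0.49693 + 0.24694 = 2.4488.
F = −kT ln Z = −1.43 × ln(2.4488) = −1.43 × 0.89560 = -1.28 ε.

-1.28 ε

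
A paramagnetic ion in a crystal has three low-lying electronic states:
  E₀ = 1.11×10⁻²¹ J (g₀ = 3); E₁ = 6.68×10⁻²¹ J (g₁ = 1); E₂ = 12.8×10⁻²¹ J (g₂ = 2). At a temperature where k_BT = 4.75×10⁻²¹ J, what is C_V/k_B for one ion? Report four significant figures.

Eᵢ/kT = 0.233684, 1.40632, 2.69474.
Z = Σ gᵢe^(−Eᵢ/kT) = 3·e^(−0.233684) + 1·e^(−1.40632) + 2·e^(−2.69474) = 2.37484 + 0.245043 + 0.135120 = 2.75500.
⟨E⟩ = 2.17876, ⟨E²⟩ = 13.0666.
C_V/k_B = (⟨E²⟩ − ⟨E⟩²)/(kT)² = (13.0666 − 4.74700)/22.5625 = 0.3687.

0.3687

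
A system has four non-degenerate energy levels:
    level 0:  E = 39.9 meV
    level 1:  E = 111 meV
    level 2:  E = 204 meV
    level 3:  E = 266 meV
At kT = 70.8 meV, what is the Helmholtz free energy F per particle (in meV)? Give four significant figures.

10.92 meV

Eᵢ/kT = 0.563559, 1.56780, 2.88136, 3.75706.
Z = Σ e^(−Eᵢ/kT) = e^(−0.563559) + e^(−1.56780) + e^(−2.88136) + e^(−3.75706) = 0.569180 + 0.208503 + 0.0560585 + 0.0233523 = 0.857094.
F = −kT ln Z = −70.8 × ln(0.857094) = −70.8 × -0.154208 = 10.92 meV.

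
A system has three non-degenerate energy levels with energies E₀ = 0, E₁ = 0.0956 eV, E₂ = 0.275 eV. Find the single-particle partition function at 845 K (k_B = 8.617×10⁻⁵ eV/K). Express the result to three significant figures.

Z = 1.29

k_BT = 8.617×10⁻⁵ × 845 K = 0.072814 eV.
Eᵢ/kT = 0, 1.3129, 3.7767.
Z = Σ e^(−Eᵢ/kT) = e^(−0) + e^(−1.3129) + e^(−3.7767) = 1.0000 + 0.26904 + 0.022898 = 1.2919.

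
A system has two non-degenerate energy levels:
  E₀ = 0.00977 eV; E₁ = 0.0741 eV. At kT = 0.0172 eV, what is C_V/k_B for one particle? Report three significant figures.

Eᵢ/kT = 0.56802, 4.3081.
Z = Σ e^(−Eᵢ/kT) = e^(−0.56802) + e^(−4.3081) = 0.56665 + 0.013459 = 0.58011.
⟨E⟩ = 0.011262 eV, ⟨E²⟩ = 0.00022063 eV².
C_V/k_B = (⟨E²⟩ − ⟨E⟩²)/(kT)² = (0.00022063 − 0.00012683)/0.00029584 = 0.317.

0.317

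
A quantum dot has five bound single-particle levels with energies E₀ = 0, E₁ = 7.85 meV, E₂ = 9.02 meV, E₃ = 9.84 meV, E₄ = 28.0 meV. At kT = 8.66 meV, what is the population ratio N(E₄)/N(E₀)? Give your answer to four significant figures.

0.03943

n₄/n₀ = exp[−(E₄−E₀)/kT] = exp(−(28.0 meV)/(8.66 meV)) = exp(-3.23326) = 0.03943.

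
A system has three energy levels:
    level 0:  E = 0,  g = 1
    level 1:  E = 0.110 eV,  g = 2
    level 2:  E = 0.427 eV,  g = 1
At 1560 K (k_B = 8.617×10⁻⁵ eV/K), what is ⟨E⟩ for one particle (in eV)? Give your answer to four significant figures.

k_BT = 8.617×10⁻⁵ × 1560 K = 0.134425 eV.
Eᵢ/kT = 0, 0.818300, 3.17649.
Z = Σ gᵢe^(−Eᵢ/kT) = 1·e^(−0) + 2·e^(−0.818300) + 1·e^(−3.17649) = 1.00000 + 0.882362 + 0.0417319 = 1.92409.
⟨E⟩ = Σ Eᵢ gᵢe^(−Eᵢ/kT) / Z = (0·1.00000 + 0.110·0.882362 + 0.427·0.0417319) / 1.92409 = 0.05971 eV.

0.05971 eV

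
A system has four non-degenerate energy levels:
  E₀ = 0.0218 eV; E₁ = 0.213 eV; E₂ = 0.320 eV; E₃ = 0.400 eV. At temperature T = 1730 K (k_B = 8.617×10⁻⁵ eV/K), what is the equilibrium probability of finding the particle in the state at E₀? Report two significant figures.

k_BT = 8.617×10⁻⁵ × 1730 K = 0.1491 eV.
Eᵢ/kT = 0.1462, 1.429, 2.146, 2.683.
Z = Σ e^(−Eᵢ/kT) = e^(−0.1462) + e^(−1.429) + e^(−2.146) + e^(−2.683) = 0.8640 + 0.2395 + 0.1170 + 0.06836 = 1.289.
P₀ = e^(−E₀/kT) / Z = 0.8640/1.289 = 0.67.

0.67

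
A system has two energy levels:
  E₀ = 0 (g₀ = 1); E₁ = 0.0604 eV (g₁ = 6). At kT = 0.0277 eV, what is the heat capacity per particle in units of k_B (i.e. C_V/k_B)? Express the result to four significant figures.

Eᵢ/kT = 0, 2.18051.
Z = Σ gᵢe^(−Eᵢ/kT) = 1·e^(−0) + 6·e^(−2.18051) = 1.00000 + 0.677903 = 1.67790.
⟨E⟩ = 0.0244027 eV, ⟨E²⟩ = 0.00147392 eV².
C_V/k_B = (⟨E²⟩ − ⟨E⟩²)/(kT)² = (0.00147392 − 0.000595492)/0.000767290 = 1.145.

1.145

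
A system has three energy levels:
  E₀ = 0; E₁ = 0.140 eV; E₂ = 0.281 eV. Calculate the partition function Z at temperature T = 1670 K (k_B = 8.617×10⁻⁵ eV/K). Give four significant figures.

Z = 1.520

k_BT = 8.617×10⁻⁵ × 1670 K = 0.143904 eV.
Eᵢ/kT = 0, 0.972871, 1.95269.
Z = Σ e^(−Eᵢ/kT) = e^(−0) + e^(−0.972871) + e^(−1.95269) = 1.00000 + 0.377996 + 0.141892 = 1.51989.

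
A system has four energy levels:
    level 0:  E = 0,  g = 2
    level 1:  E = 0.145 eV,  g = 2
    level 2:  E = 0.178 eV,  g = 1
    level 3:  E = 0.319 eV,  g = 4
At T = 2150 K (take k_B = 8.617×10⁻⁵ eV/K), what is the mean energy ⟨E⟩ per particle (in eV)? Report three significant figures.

0.107 eV

k_BT = 8.617×10⁻⁵ × 2150 K = 0.18527 eV.
Eᵢ/kT = 0, 0.78264, 0.96076, 1.7218.
Z = Σ gᵢe^(−Eᵢ/kT) = 2·e^(−0) + 2·e^(−0.78264) + 1·e^(−0.96076) + 4·e^(−1.7218) = 2.0000 + 0.91439 + 0.38260 + 0.71498 = 4.0120.
⟨E⟩ = Σ Eᵢ gᵢe^(−Eᵢ/kT) / Z = (0·2.0000 + 0.145·0.91439 + 0.178·0.38260 + 0.319·0.71498) / 4.0120 = 0.107 eV.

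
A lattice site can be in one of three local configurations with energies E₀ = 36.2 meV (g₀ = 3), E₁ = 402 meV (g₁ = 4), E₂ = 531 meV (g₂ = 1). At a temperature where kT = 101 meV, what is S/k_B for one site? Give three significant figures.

1.27

Eᵢ/kT = 0.35842, 3.9802, 5.2574.
Z = Σ gᵢe^(−Eᵢ/kT) = 3·e^(−0.35842) + 4·e^(−3.9802) + 1·e^(−5.2574) = 2.0963 + 0.074728 + 0.0052088 = 2.1762.
⟨E⟩ = Σ EᵢPᵢ = 49.946 meV.
S/k_B = ln Z + ⟨E⟩/kT = ln(2.1762) + 49.946/101 = 0.77758 + 0.49451 = 1.27.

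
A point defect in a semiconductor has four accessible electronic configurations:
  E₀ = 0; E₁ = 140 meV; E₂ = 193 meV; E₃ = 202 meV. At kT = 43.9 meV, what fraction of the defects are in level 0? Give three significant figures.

Eᵢ/kT = 0, 3.1891, 4.3964, 4.6014.
Z = Σ e^(−Eᵢ/kT) = e^(−0) + e^(−3.1891) + e^(−4.3964) + e^(−4.6014) = 1.0000 + 0.041209 + 0.012322 + 0.010038 = 1.0636.
P₀ = e^(−E₀/kT) / Z = 1.0000/1.0636 = 0.940.

0.940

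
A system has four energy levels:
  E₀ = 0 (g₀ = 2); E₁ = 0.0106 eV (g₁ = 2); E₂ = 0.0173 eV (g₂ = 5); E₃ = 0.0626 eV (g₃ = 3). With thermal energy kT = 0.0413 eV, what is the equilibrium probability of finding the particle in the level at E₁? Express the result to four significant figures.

Eᵢ/kT = 0, 0.256659, 0.418886, 1.51574.
Z = Σ gᵢe^(−Eᵢ/kT) = 2·e^(−0) + 2·e^(−0.256659) + 5·e^(−0.418886) + 3·e^(−1.51574) = 2.00000 + 1.54726 + 3.28890 + 0.658937 = 7.49510.
P₁ = g₁ e^(−E₁/kT) / Z = 1.54726/7.49510 = 0.2064.

0.2064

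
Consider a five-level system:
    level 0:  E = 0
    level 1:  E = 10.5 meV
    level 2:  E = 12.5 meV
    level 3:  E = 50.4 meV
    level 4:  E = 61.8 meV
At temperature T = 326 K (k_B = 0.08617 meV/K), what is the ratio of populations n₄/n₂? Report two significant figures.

0.17

k_BT = 0.08617 × 326 K = 28.09 meV.
n₄/n₂ = exp[−(E₄−E₂)/kT] = exp(−(49.3 meV)/(28.09 meV)) = exp(-1.755) = 0.17.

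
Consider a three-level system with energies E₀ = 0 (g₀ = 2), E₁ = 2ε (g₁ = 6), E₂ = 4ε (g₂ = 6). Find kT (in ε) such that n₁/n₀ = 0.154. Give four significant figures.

n₁/n₀ = (g₁/g₀) exp[−(E₁−E₀)/kT] = 0.154.
⇒ (E₁−E₀)/kT = ln((6/2)/0.154) = ln(19.4805) = 2.96941.
kT = 2ε / 2.96941 = 0.6735 ε.

0.6735 ε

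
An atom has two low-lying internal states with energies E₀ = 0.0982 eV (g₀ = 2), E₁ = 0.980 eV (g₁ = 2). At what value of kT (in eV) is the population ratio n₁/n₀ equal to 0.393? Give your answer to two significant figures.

n₁/n₀ = (g₁/g₀) exp[−(E₁−E₀)/kT] = 0.393.
⇒ (E₁−E₀)/kT = ln((2/2)/0.393) = ln(2.545) = 0.9341.
kT = 0.8818 eV / 0.9341 = 0.94 eV.

0.94 eV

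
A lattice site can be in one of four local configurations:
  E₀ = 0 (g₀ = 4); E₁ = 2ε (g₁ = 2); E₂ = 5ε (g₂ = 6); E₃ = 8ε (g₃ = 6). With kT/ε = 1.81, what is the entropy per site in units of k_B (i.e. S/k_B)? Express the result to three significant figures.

Eᵢ/kT = 0, 1.1050, 2.7624, 4.4199.
Z = Σ gᵢe^(−Eᵢ/kT) = 4·e^(−0) + 2·e^(−1.1050) + 6·e^(−2.7624) + 6·e^(−4.4199) = 4.0000 + 0.66242 + 0.37884 + 0.072213 = 5.1135.
⟨E⟩ = Σ EᵢPᵢ = 0.74249 ε.
S/k_B = ln Z + ⟨E⟩/kT = ln(5.1135) + 0.74249/1.81 = 1.6319 + 0.41022 = 2.04.

2.04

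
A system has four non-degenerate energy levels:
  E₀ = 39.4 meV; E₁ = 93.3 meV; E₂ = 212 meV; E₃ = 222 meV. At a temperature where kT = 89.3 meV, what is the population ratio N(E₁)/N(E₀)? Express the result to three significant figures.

0.547

n₁/n₀ = exp[−(E₁−E₀)/kT] = exp(−(53.9 meV)/(89.3 meV)) = exp(-0.60358) = 0.547.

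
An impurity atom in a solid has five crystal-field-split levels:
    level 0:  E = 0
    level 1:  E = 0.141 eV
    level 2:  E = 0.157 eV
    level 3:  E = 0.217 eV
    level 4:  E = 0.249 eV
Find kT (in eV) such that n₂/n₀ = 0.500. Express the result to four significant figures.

0.2265 eV

n₂/n₀ = exp[−(E₂−E₀)/kT] = 0.500.
⇒ (E₂−E₀)/kT = ln(1/0.500) = ln(2.00000) = 0.693147.
kT = 0.157 eV / 0.693147 = 0.2265 eV.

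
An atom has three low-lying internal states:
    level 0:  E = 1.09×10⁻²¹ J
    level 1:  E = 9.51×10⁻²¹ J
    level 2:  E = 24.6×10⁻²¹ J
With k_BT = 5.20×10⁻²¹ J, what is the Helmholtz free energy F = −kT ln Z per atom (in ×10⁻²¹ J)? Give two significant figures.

Eᵢ/kT = 0.2096, 1.829, 4.731.
Z = Σ e^(−Eᵢ/kT) = e^(−0.2096) + e^(−1.829) + e^(−4.731) = 0.8109 + 0.1606 + 0.008818 = 0.9803.
F = −kT ln Z = −5.20 × ln(0.9803) = −5.20 × -0.01990 = 0.10 ×10⁻²¹ J.

0.10 ×10⁻²¹ J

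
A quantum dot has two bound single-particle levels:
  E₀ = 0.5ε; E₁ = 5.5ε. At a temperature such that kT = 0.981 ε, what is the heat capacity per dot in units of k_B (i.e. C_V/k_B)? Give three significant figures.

0.157

Eᵢ/kT = 0.50968, 5.6065.
Z = Σ e^(−Eᵢ/kT) = e^(−0.50968) + e^(−5.6065) = 0.60069 + 0.0036739 = 0.60436.
⟨E⟩ = 0.53040 ε, ⟨E²⟩ = 0.43237 ε².
C_V/k_B = (⟨E²⟩ − ⟨E⟩²)/(kT)² = (0.43237 − 0.28132)/0.96236 = 0.157.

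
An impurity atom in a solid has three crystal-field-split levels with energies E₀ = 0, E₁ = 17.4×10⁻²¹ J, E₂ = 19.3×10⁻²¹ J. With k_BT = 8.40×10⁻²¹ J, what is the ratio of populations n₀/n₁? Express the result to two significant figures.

7.9

n₀/n₁ = exp[−(E₀−E₁)/kT] = exp(−(-17.4 ×10⁻²¹ J)/(8.40 ×10⁻²¹ J)) = exp(2.071) = 7.9.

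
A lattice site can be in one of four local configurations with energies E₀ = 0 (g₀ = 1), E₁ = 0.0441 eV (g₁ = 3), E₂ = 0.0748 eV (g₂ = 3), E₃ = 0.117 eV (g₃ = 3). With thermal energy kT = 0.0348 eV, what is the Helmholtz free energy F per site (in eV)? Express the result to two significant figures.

-0.029 eV

Eᵢ/kT = 0, 1.267, 2.149, 3.362.
Z = Σ gᵢe^(−Eᵢ/kT) = 1·e^(−0) + 3·e^(−1.267) + 3·e^(−2.149) + 3·e^(−3.362) = 1.000 + 0.8450 + 0.3498 + 0.1040 = 2.299.
F = −kT ln Z = −0.0348 × ln(2.299) = −0.0348 × 0.8325 = -0.029 eV.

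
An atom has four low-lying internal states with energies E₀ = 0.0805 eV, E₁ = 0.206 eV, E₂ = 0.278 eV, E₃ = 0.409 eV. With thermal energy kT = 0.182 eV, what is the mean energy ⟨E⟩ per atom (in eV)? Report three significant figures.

0.172 eV

Eᵢ/kT = 0.44231, 1.1319, 1.5275, 2.2473.
Z = Σ e^(−Eᵢ/kT) = e^(−0.44231) + e^(−1.1319) + e^(−1.5275) + e^(−2.2473) = 0.64255 + 0.32242 + 0.21708 + 0.10568 = 1.2877.
⟨E⟩ = Σ Eᵢ e^(−Eᵢ/kT) / Z = (0.0805·0.64255 + 0.206·0.32242 + 0.278·0.21708 + 0.409·0.10568) / 1.2877 = 0.172 eV.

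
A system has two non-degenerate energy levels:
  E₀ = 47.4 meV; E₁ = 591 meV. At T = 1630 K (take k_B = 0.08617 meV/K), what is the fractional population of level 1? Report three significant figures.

0.0204

k_BT = 0.08617 × 1630 K = 140.46 meV.
Eᵢ/kT = 0.33746, 4.2076.
Z = Σ e^(−Eᵢ/kT) = e^(−0.33746) + e^(−4.2076) = 0.71358 + 0.014882 = 0.72846.
P₁ = e^(−E₁/kT) / Z = 0.014882/0.72846 = 0.0204.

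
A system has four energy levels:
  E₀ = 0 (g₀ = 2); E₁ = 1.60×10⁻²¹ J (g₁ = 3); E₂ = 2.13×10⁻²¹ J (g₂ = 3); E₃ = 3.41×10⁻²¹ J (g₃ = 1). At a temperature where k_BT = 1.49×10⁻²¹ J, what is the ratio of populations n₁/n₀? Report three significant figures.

0.513

n₁/n₀ = (g₁/g₀) exp[−(E₁−E₀)/kT] = (3/2) × exp(−(1.60 ×10⁻²¹ J)/(1.49 ×10⁻²¹ J)) = (3/2) × exp(-1.0738) = 0.513.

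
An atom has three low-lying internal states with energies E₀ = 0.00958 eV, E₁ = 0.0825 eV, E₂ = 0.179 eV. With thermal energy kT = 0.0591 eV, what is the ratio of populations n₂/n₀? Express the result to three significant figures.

n₂/n₀ = exp[−(E₂−E₀)/kT] = exp(−(0.16942 eV)/(0.0591 eV)) = exp(-2.8667) = 0.0569.

0.0569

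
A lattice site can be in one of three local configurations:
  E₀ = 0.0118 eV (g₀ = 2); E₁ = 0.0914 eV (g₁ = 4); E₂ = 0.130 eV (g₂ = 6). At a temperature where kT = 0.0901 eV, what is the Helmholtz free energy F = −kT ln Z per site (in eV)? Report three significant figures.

-0.138 eV

Eᵢ/kT = 0.13097, 1.0144, 1.4428.
Z = Σ gᵢe^(−Eᵢ/kT) = 2·e^(−0.13097) + 4·e^(−1.0144) + 6·e^(−1.4428) = 1.7545 + 1.4505 + 1.4176 = 4.6226.
F = −kT ln Z = −0.0901 × ln(4.6226) = −0.0901 × 1.5310 = -0.138 eV.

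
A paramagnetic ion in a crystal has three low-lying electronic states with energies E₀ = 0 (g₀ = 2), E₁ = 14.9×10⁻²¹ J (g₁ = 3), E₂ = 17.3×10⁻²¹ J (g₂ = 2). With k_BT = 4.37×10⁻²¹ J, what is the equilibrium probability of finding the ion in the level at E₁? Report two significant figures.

0.046

Eᵢ/kT = 0, 3.410, 3.959.
Z = Σ gᵢe^(−Eᵢ/kT) = 2·e^(−0) + 3·e^(−3.410) + 2·e^(−3.959) = 2.000 + 0.09912 + 0.03816 = 2.137.
P₁ = g₁ e^(−E₁/kT) / Z = 0.09912/2.137 = 0.046.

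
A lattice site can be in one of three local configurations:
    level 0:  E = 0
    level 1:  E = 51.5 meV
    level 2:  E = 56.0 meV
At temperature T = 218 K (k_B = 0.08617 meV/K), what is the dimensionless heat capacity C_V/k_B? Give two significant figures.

0.75

k_BT = 0.08617 × 218 K = 18.79 meV.
Eᵢ/kT = 0, 2.741, 2.980.
Z = Σ e^(−Eᵢ/kT) = e^(−0) + e^(−2.741) + e^(−2.980) = 1.000 + 0.06451 + 0.05079 = 1.115.
⟨E⟩ = 5.530 meV, ⟨E²⟩ = 296.3 meV².
C_V/k_B = (⟨E²⟩ − ⟨E⟩²)/(kT)² = (296.3 − 30.58)/353.1 = 0.75.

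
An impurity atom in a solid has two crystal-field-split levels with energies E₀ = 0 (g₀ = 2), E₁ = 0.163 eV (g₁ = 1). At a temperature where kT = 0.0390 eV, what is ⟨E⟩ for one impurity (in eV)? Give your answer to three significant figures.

Eᵢ/kT = 0, 4.1795.
Z = Σ gᵢe^(−Eᵢ/kT) = 2·e^(−0) + 1·e^(−4.1795) = 2.0000 + 0.015306 = 2.0153.
⟨E⟩ = Σ Eᵢ gᵢe^(−Eᵢ/kT) / Z = (0·2.0000 + 0.163·0.015306) / 2.0153 = 0.00124 eV.

0.00124 eV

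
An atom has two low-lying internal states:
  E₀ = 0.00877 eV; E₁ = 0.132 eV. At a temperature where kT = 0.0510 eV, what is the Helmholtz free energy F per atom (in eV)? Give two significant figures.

Eᵢ/kT = 0.1720, 2.588.
Z = Σ e^(−Eᵢ/kT) = e^(−0.1720) + e^(−2.588) = 0.8420 + 0.07517 = 0.9172.
F = −kT ln Z = −0.0510 × ln(0.9172) = −0.0510 × -0.08643 = 0.0044 eV.

0.0044 eV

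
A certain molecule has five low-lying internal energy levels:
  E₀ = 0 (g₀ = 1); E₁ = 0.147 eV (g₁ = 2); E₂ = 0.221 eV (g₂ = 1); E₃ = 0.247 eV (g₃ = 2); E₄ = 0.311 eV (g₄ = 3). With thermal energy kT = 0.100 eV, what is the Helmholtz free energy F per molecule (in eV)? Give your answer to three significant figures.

-0.0627 eV

Eᵢ/kT = 0, 1.4700, 2.2100, 2.4700, 3.1100.
Z = Σ gᵢe^(−Eᵢ/kT) = 1·e^(−0) + 2·e^(−1.4700) + 1·e^(−2.2100) + 2·e^(−2.4700) + 3·e^(−3.1100) = 1.0000 + 0.45985 + 0.10970 + 0.16917 + 0.13380 = 1.8725.
F = −kT ln Z = −0.100 × ln(1.8725) = −0.100 × 0.62727 = -0.0627 eV.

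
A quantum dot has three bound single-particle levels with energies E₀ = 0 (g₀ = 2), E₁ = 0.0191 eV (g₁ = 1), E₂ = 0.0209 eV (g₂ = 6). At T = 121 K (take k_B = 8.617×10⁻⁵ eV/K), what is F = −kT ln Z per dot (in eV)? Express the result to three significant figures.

k_BT = 8.617×10⁻⁵ × 121 K = 0.010427 eV.
Eᵢ/kT = 0, 1.8318, 2.0044.
Z = Σ gᵢe^(−Eᵢ/kT) = 2·e^(−0) + 1·e^(−1.8318) + 6·e^(−2.0044) = 2.0000 + 0.16013 + 0.80845 = 2.9686.
F = −kT ln Z = −0.010427 × ln(2.9686) = −0.010427 × 1.0881 = -0.0113 eV.

-0.0113 eV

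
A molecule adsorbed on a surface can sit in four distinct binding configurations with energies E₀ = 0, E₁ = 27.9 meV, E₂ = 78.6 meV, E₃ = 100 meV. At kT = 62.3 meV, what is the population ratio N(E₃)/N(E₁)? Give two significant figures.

0.31

n₃/n₁ = exp[−(E₃−E₁)/kT] = exp(−(72.1 meV)/(62.3 meV)) = exp(-1.157) = 0.31.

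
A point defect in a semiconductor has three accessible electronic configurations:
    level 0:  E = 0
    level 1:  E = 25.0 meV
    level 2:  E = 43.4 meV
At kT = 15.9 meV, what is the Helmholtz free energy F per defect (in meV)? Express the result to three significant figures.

-3.84 meV

Eᵢ/kT = 0, 1.5723, 2.7296.
Z = Σ e^(−Eᵢ/kT) = e^(−0) + e^(−1.5723) + e^(−2.7296) = 1.0000 + 0.20757 + 0.065245 = 1.2728.
F = −kT ln Z = −15.9 × ln(1.2728) = −15.9 × 0.24122 = -3.84 meV.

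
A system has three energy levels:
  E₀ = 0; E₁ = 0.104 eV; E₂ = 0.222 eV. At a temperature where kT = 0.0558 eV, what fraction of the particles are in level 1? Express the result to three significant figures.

Eᵢ/kT = 0, 1.8638, 3.9785.
Z = Σ e^(−Eᵢ/kT) = e^(−0) + e^(−1.8638) + e^(−3.9785) = 1.0000 + 0.15508 + 0.018714 = 1.1738.
P₁ = e^(−E₁/kT) / Z = 0.15508/1.1738 = 0.132.

0.132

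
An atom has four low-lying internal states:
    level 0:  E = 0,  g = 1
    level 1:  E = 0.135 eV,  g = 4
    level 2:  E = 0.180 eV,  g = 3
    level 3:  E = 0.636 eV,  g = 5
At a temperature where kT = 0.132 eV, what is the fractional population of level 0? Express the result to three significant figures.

Eᵢ/kT = 0, 1.0227, 1.3636, 4.8182.
Z = Σ gᵢe^(−Eᵢ/kT) = 1·e^(−0) + 4·e^(−1.0227) + 3·e^(−1.3636) + 5·e^(−4.8182) = 1.0000 + 1.4385 + 0.76722 + 0.040407 = 3.2461.
P₀ = g₀ e^(−E₀/kT) / Z = 1.0000/3.2461 = 0.308.

0.308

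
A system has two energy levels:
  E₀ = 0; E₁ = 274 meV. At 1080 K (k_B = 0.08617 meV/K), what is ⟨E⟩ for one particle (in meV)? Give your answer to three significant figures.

13.7 meV

k_BT = 0.08617 × 1080 K = 93.064 meV.
Eᵢ/kT = 0, 2.9442.
Z = Σ e^(−Eᵢ/kT) = e^(−0) + e^(−2.9442) = 1.0000 + 0.052644 = 1.0526.
⟨E⟩ = Σ Eᵢ e^(−Eᵢ/kT) / Z = (0·1.0000 + 274·0.052644) / 1.0526 = 13.7 meV.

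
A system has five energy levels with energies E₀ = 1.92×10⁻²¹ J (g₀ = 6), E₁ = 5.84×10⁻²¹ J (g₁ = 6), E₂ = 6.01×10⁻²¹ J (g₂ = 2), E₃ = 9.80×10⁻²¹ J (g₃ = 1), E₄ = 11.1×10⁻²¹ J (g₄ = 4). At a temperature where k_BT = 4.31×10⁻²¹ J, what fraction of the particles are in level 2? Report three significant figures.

Eᵢ/kT = 0.44548, 1.3550, 1.3944, 2.2738, 2.5754.
Z = Σ gᵢe^(−Eᵢ/kT) = 6·e^(−0.44548) + 6·e^(−1.3550) + 2·e^(−1.3944) + 1·e^(−2.2738) + 4·e^(−2.5754) = 3.8431 + 1.5477 + 0.49596 + 0.10292 + 0.30449 = 6.2942.
P₂ = g₂ e^(−E₂/kT) / Z = 0.49596/6.2942 = 0.0788.

0.0788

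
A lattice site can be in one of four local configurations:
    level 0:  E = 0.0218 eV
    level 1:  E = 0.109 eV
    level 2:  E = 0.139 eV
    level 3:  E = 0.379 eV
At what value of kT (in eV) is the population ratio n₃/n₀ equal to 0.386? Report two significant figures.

0.38 eV

n₃/n₀ = exp[−(E₃−E₀)/kT] = 0.386.
⇒ (E₃−E₀)/kT = ln(1/0.386) = ln(2.591) = 0.9520.
kT = 0.3572 eV / 0.9520 = 0.38 eV.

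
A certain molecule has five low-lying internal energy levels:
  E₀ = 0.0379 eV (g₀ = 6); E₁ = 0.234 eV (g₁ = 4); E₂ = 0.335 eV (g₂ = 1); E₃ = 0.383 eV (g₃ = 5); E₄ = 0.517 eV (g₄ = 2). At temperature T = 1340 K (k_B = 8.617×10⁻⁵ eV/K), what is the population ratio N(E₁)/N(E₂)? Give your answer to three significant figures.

9.59

k_BT = 8.617×10⁻⁵ × 1340 K = 0.11547 eV.
n₁/n₂ = (g₁/g₂) exp[−(E₁−E₂)/kT] = (4/1) × exp(−(-0.101 eV)/(0.11547 eV)) = (4/1) × exp(0.87469) = 9.59.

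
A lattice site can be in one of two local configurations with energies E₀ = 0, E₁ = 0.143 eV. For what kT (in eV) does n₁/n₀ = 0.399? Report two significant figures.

n₁/n₀ = exp[−(E₁−E₀)/kT] = 0.399.
⇒ (E₁−E₀)/kT = ln(1/0.399) = ln(2.506) = 0.9187.
kT = 0.143 eV / 0.9187 = 0.16 eV.

0.16 eV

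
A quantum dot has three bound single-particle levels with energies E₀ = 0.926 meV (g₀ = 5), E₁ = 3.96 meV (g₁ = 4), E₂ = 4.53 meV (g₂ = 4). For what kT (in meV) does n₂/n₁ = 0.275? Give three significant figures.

0.442 meV

n₂/n₁ = (g₂/g₁) exp[−(E₂−E₁)/kT] = 0.275.
⇒ (E₂−E₁)/kT = ln((4/4)/0.275) = ln(3.6364) = 1.2910.
kT = 0.57 meV / 1.2910 = 0.442 meV.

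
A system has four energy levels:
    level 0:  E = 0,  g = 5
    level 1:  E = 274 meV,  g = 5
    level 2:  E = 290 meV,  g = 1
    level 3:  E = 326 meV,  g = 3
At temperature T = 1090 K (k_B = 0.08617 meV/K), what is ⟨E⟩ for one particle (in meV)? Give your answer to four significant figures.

21.76 meV

k_BT = 0.08617 × 1090 K = 93.9253 meV.
Eᵢ/kT = 0, 2.91721, 3.08756, 3.47084.
Z = Σ gᵢe^(−Eᵢ/kT) = 5·e^(−0) + 5·e^(−2.91721) + 1·e^(−3.08756) + 3·e^(−3.47084) = 5.00000 + 0.270422 + 0.0456131 + 0.0932727 = 5.40931.
⟨E⟩ = Σ Eᵢ gᵢe^(−Eᵢ/kT) / Z = (0·5.00000 + 274·0.270422 + 290·0.0456131 + 326·0.0932727) / 5.40931 = 21.76 meV.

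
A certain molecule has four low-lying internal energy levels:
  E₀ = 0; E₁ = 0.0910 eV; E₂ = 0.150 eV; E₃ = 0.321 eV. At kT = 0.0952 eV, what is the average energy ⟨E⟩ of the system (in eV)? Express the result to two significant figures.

Eᵢ/kT = 0, 0.9559, 1.576, 3.372.
Z = Σ e^(−Eᵢ/kT) = e^(−0) + e^(−0.9559) + e^(−1.576) + e^(−3.372) = 1.000 + 0.3845 + 0.2068 + 0.03432 = 1.626.
⟨E⟩ = Σ Eᵢ e^(−Eᵢ/kT) / Z = (0·1.000 + 0.0910·0.3845 + 0.150·0.2068 + 0.321·0.03432) / 1.626 = 0.047 eV.

0.047 eV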